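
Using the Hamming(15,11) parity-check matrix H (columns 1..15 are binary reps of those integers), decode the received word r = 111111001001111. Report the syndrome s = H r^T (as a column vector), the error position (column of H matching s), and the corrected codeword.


s = (1, 1, 1, 0)^T, error position = 14, corrected codeword c = 111111001001101

Compute s = H r^T mod 2 one row at a time:
  s_1 = 0 + 1 + 0 + 0 + 1 + 1 + 1 + 1 = 5 ≡ 1 (mod 2).
  s_2 = 1 + 1 + 1 + 0 + 1 + 1 + 1 + 1 = 7 ≡ 1 (mod 2).
  s_3 = 1 + 1 + 1 + 0 + 0 + 0 + 1 + 1 = 5 ≡ 1 (mod 2).
  s_4 = 1 + 1 + 1 + 0 + 1 + 0 + 1 + 1 = 6 ≡ 0 (mod 2).
s = (1, 1, 1, 0)^T — this equals column 14 of H (binary 1110), so error is at position 14.
Correct: flip bit 14 of r = 111111001001111 to get c = 111111001001101.


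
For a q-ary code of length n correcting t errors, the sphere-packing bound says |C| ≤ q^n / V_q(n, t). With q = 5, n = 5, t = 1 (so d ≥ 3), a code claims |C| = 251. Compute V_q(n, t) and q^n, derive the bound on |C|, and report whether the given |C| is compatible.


V_q(n, t) = 21, q^n = 3125, Hamming bound = 148, |C| = 251 > bound (violated).

Step 1: Compute V_q(n, t) = Σ_{j=0}^1 C(n, j) (q−1)^j.
  j = 0: C(5,0)·(4)^0 = 1·1 = 1.
  j = 1: C(5,1)·(4)^1 = 5·4 = 20.
  V_q(n, t) = 1 + 20 = 21.
Step 2: q^n = 5^5 = 3125.
Step 3: Hamming bound ⌊q^n / V_q(n,t)⌋ = ⌊3125/21⌋ = 148.
Step 4: Compare |C| = 251 to 148: violated.
The claimed |C| lies above the Hamming bound, so no 5-ary code of length 5 with d ≥ 3 can have 251 codewords.


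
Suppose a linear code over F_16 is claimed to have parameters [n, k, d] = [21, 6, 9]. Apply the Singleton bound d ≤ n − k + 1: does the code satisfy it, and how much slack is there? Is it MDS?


Singleton RHS = n − k + 1 = 16, slack = 7, bound satisfied, not MDS.

Singleton bound: d ≤ n − k + 1.
Here n = 21, k = 6, so n − k + 1 = 16.
Given d = 9, check d ≤ 16: YES.
Slack = (n − k + 1) − d = 7.
The code is NOT MDS (slack = 7 > 0).
Description: the claimed parameters are [21, 6, 9]_16; such a code would be non-MDS.


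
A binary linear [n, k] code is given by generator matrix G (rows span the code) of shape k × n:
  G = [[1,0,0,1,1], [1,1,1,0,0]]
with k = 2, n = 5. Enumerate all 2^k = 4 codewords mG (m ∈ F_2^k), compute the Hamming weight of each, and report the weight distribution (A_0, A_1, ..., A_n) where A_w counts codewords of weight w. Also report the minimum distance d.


Weight distribution: A_0 = 1, A_3 = 2, A_4 = 1. Minimum distance d = 3.

Enumerate all 2^2 = 4 messages m ∈ F_2^2.
For each, compute codeword c = mG in F_2^5, then tally its weight.
  m = 00 → c = 00000, weight = 0.
  m = 10 → c = 10011, weight = 3.
  m = 01 → c = 11100, weight = 3.
  m = 11 → c = 01111, weight = 4.
Tally weights:
  weight 0: 1 codewords.
  weight 3: 2 codewords.
  weight 4: 1 codewords.
Minimum distance d = smallest w > 0 with A_w > 0 = 3.
Sanity: Σ A_w = 4 = 2^2 = 4 ✓.


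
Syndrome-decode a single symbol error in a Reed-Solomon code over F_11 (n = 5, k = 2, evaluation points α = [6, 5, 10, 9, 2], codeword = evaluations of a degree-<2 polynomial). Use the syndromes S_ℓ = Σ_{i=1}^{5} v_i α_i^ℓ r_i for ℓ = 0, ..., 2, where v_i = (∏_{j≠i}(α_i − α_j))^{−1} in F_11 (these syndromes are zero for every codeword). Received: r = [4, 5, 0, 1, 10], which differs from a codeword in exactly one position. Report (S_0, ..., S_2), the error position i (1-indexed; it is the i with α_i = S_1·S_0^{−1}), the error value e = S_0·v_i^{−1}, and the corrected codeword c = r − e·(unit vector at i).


S = (2, 4, 8), error at position 5, error magnitude e = 2, c = [4, 5, 0, 1, 8].

Step 1: column multipliers v_i = (∏_{j≠i}(α_i − α_j))^{−1} mod 11.
  i = 1 (α = 6): (6−5)(6−10)(6−9)(6−2) = 1·(−4)·(−3)·4 = 48 ≡ 4, so v_1 = 4^{−1} = 3 (mod 11).
  i = 2 (α = 5): (5−6)(5−10)(5−9)(5−2) = (−1)·(−5)·(−4)·3 = −60 ≡ 6, so v_2 = 6^{−1} = 2 (mod 11).
  i = 3 (α = 10): (10−6)(10−5)(10−9)(10−2) = 4·5·1·8 = 160 ≡ 6, so v_3 = 6^{−1} = 2 (mod 11).
  i = 4 (α = 9): (9−6)(9−5)(9−10)(9−2) = 3·4·(−1)·7 = −84 ≡ 4, so v_4 = 4^{−1} = 3 (mod 11).
  i = 5 (α = 2): (2−6)(2−5)(2−10)(2−9) = (−4)·(−3)·(−8)·(−7) = 672 ≡ 1, so v_5 = 1^{−1} = 1 (mod 11).
  v = [3, 2, 2, 3, 1].
Step 2: syndromes of r = [4, 5, 0, 1, 10] (all sums mod 11).
  S_0 = Σ v_i r_i = 3·4 + 2·5 + 2·0 + 3·1 + 1·10 = 35 ≡ 2.
  S_1 = Σ v_i α_i r_i = 3·6·4 + 2·5·5 + 2·10·0 + 3·9·1 + 1·2·10 = 169 ≡ 4.
  α_i^2 mod 11 = [3, 3, 1, 4, 4].
  S_2 = Σ v_i α_i^2 r_i = 3·3·4 + 2·3·5 + 2·1·0 + 3·4·1 + 1·4·10 = 118 ≡ 8.
  S = (2, 4, 8) ≠ 0, so r is not a codeword (an error is present).
Step 3: locate the error. For a single error e at position i, S_ℓ = v_i·e·α_i^ℓ, so α_err = S_1/S_0.
  S_0^{−1} = 2^{−1} = 6 (mod 11), so α_err = 4·6 = 24 ≡ 2 = α_5. Error position i = 5.
  Consistency check: S_2/S_1 = 8·3 = 24 ≡ 2 = α_err ✓ (single-error assumption holds).
Step 4: error magnitude e = S_0/v_5 = S_0·∏_{j≠5}(α_5 − α_j) = 2·1 = 2 ≡ 2 (mod 11).
Step 5: correct position 5: c_5 = r_5 − e = 10 − 2 ≡ 8 (mod 11). Hence c = [4, 5, 0, 1, 8].
  Check: interpolating c through the α_i gives m(x) = 10 + 10·x (degree < 2) with m(α_i) = c_i for every i, so c is indeed a codeword.


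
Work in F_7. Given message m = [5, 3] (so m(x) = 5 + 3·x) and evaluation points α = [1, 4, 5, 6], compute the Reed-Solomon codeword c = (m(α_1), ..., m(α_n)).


c = [1, 3, 6, 2]

Message polynomial: m(x) = 5 + 3·x (mod 7).
For each evaluation point α_i, compute m(α_i) mod 7:
  α_1 = 1: Horner steps 3 → 1, so m(1) = 1.
  α_2 = 4: Horner steps 3 → 3, so m(4) = 3.
  α_3 = 5: Horner steps 3 → 6, so m(5) = 6.
  α_4 = 6: Horner steps 3 → 2, so m(6) = 2.
Codeword c = [1, 3, 6, 2] ∈ F_7^4.


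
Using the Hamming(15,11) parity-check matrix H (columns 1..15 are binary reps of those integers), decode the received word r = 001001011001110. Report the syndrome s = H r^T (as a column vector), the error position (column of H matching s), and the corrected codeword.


s = (1, 0, 1, 1)^T, error position = 11, corrected codeword c = 001001011011110

Compute s = H r^T mod 2 one row at a time:
  s_1 = 1 + 1 + 0 + 0 + 1 + 1 + 1 + 0 = 5 ≡ 1 (mod 2).
  s_2 = 0 + 0 + 1 + 0 + 1 + 1 + 1 + 0 = 4 ≡ 0 (mod 2).
  s_3 = 0 + 1 + 1 + 0 + 0 + 0 + 1 + 0 = 3 ≡ 1 (mod 2).
  s_4 = 0 + 1 + 0 + 0 + 1 + 0 + 1 + 0 = 3 ≡ 1 (mod 2).
s = (1, 0, 1, 1)^T — this equals column 11 of H (binary 1011), so error is at position 11.
Correct: flip bit 11 of r = 001001011001110 to get c = 001001011011110.


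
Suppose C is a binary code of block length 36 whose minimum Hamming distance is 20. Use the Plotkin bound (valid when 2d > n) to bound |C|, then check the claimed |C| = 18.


Plotkin bound M ≤ 10; given |C| = 18 > bound (violated).

Check applicability: 2d = 40, n = 36.
2d − n = 4 > 0, so Plotkin applies.
Compute d/(2d−n) = 20/4 ≈ 5.0000.
⌊d/(2d−n)⌋ = 5.
Plotkin bound: M ≤ 2·5 = 10.
Given |C| = 18, check: VIOLATED.
This |C| is above the Plotkin bound, so no binary code with n = 36, d = 20 and 18 codewords exists.


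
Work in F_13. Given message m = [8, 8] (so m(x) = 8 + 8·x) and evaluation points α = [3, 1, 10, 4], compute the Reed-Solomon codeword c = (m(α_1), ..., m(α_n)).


c = [6, 3, 10, 1]

Message polynomial: m(x) = 8 + 8·x (mod 13).
For each evaluation point α_i, compute m(α_i) mod 13:
  α_1 = 3: Horner steps 8 → 6, so m(3) = 6.
  α_2 = 1: Horner steps 8 → 3, so m(1) = 3.
  α_3 = 10: Horner steps 8 → 10, so m(10) = 10.
  α_4 = 4: Horner steps 8 → 1, so m(4) = 1.
Codeword c = [6, 3, 10, 1] ∈ F_13^4.


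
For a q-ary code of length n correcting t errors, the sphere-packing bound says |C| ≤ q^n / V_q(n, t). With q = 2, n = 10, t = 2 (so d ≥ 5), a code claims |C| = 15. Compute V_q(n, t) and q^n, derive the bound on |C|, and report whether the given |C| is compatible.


V_q(n, t) = 56, q^n = 1024, Hamming bound = 18, |C| = 15 ≤ bound (satisfied).

Step 1: Compute V_q(n, t) = Σ_{j=0}^2 C(n, j) (q−1)^j.
  j = 0: C(10,0)·(1)^0 = 1·1 = 1.
  j = 1: C(10,1)·(1)^1 = 10·1 = 10.
  j = 2: C(10,2)·(1)^2 = 45·1 = 45.
  V_q(n, t) = 1 + 10 + 45 = 56.
Step 2: q^n = 2^10 = 1024.
Step 3: Hamming bound ⌊q^n / V_q(n,t)⌋ = ⌊1024/56⌋ = 18.
Step 4: Compare |C| = 15 to 18: satisfied.
The claimed |C| lies below the Hamming bound.


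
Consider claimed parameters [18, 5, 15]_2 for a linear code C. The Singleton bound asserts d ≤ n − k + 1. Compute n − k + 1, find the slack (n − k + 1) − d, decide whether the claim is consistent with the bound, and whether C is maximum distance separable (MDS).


Singleton RHS = n − k + 1 = 14, slack = -1, bound violated (no such code; not MDS).

Singleton bound: d ≤ n − k + 1.
Here n = 18, k = 5, so n − k + 1 = 14.
Given d = 15, check d ≤ 14: NO.
Slack = (n − k + 1) − d = -1.
The slack is negative: d = 15 exceeds n − k + 1 = 14 by 1, so the Singleton bound is violated and no linear [18, 5, 15]_2 code can exist. In particular it is not MDS (MDS requires d = n − k + 1 exactly).
Description: the claimed parameters are [18, 5, 15]_2; such a code would be impossible (violates the Singleton bound).


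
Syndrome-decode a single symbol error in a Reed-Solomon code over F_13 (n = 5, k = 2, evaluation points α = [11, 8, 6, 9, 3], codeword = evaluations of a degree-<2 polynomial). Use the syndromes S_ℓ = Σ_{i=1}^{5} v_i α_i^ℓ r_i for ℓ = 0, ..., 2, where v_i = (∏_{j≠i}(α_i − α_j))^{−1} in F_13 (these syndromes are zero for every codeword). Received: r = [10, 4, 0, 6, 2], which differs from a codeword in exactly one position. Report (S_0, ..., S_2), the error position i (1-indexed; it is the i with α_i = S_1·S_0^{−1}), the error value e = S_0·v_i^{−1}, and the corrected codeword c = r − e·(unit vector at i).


S = (12, 10, 4), error at position 5, error magnitude e = 8, c = [10, 4, 0, 6, 7].

Step 1: column multipliers v_i = (∏_{j≠i}(α_i − α_j))^{−1} mod 13.
  i = 1 (α = 11): (11−8)(11−6)(11−9)(11−3) = 3·5·2·8 = 240 ≡ 6, so v_1 = 6^{−1} = 11 (mod 13).
  i = 2 (α = 8): (8−11)(8−6)(8−9)(8−3) = (−3)·2·(−1)·5 = 30 ≡ 4, so v_2 = 4^{−1} = 10 (mod 13).
  i = 3 (α = 6): (6−11)(6−8)(6−9)(6−3) = (−5)·(−2)·(−3)·3 = −90 ≡ 1, so v_3 = 1^{−1} = 1 (mod 13).
  i = 4 (α = 9): (9−11)(9−8)(9−6)(9−3) = (−2)·1·3·6 = −36 ≡ 3, so v_4 = 3^{−1} = 9 (mod 13).
  i = 5 (α = 3): (3−11)(3−8)(3−6)(3−9) = (−8)·(−5)·(−3)·(−6) = 720 ≡ 5, so v_5 = 5^{−1} = 8 (mod 13).
  v = [11, 10, 1, 9, 8].
Step 2: syndromes of r = [10, 4, 0, 6, 2] (all sums mod 13).
  S_0 = Σ v_i r_i = 11·10 + 10·4 + 1·0 + 9·6 + 8·2 = 220 ≡ 12.
  S_1 = Σ v_i α_i r_i = 11·11·10 + 10·8·4 + 1·6·0 + 9·9·6 + 8·3·2 = 2064 ≡ 10.
  α_i^2 mod 13 = [4, 12, 10, 3, 9].
  S_2 = Σ v_i α_i^2 r_i = 11·4·10 + 10·12·4 + 1·10·0 + 9·3·6 + 8·9·2 = 1226 ≡ 4.
  S = (12, 10, 4) ≠ 0, so r is not a codeword (an error is present).
Step 3: locate the error. For a single error e at position i, S_ℓ = v_i·e·α_i^ℓ, so α_err = S_1/S_0.
  S_0^{−1} = 12^{−1} = 12 (mod 13), so α_err = 10·12 = 120 ≡ 3 = α_5. Error position i = 5.
  Consistency check: S_2/S_1 = 4·4 = 16 ≡ 3 = α_err ✓ (single-error assumption holds).
Step 4: error magnitude e = S_0/v_5 = S_0·∏_{j≠5}(α_5 − α_j) = 12·5 = 60 ≡ 8 (mod 13).
Step 5: correct position 5: c_5 = r_5 − e = 2 − 8 ≡ 7 (mod 13). Hence c = [10, 4, 0, 6, 7].
  Check: interpolating c through the α_i gives m(x) = 1 + 2·x (degree < 2) with m(α_i) = c_i for every i, so c is indeed a codeword.


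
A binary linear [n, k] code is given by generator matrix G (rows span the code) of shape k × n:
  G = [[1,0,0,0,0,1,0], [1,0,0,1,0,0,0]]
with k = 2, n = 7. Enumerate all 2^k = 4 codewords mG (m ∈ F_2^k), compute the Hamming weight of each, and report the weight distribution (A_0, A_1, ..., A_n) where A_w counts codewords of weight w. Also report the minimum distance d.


Weight distribution: A_0 = 1, A_2 = 3. Minimum distance d = 2.

Enumerate all 2^2 = 4 messages m ∈ F_2^2.
For each, compute codeword c = mG in F_2^7, then tally its weight.
  m = 00 → c = 0000000, weight = 0.
  m = 10 → c = 1000010, weight = 2.
  m = 01 → c = 1001000, weight = 2.
  m = 11 → c = 0001010, weight = 2.
Tally weights:
  weight 0: 1 codewords.
  weight 2: 3 codewords.
Minimum distance d = smallest w > 0 with A_w > 0 = 2.
Sanity: Σ A_w = 4 = 2^2 = 4 ✓.


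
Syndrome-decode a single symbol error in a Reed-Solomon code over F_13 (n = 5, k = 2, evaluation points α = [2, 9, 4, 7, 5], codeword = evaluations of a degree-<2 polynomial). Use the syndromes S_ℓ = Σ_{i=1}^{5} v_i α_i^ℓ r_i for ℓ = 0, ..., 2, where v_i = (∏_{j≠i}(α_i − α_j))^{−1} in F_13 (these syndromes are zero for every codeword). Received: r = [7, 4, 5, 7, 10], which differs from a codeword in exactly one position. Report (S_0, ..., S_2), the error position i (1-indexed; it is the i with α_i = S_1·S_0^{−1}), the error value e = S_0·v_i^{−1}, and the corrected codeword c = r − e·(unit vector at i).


S = (6, 12, 11), error at position 1, error magnitude e = 12, c = [8, 4, 5, 7, 10].

Step 1: column multipliers v_i = (∏_{j≠i}(α_i − α_j))^{−1} mod 13.
  i = 1 (α = 2): (2−9)(2−4)(2−7)(2−5) = (−7)·(−2)·(−5)·(−3) = 210 ≡ 2, so v_1 = 2^{−1} = 7 (mod 13).
  i = 2 (α = 9): (9−2)(9−4)(9−7)(9−5) = 7·5·2·4 = 280 ≡ 7, so v_2 = 7^{−1} = 2 (mod 13).
  i = 3 (α = 4): (4−2)(4−9)(4−7)(4−5) = 2·(−5)·(−3)·(−1) = −30 ≡ 9, so v_3 = 9^{−1} = 3 (mod 13).
  i = 4 (α = 7): (7−2)(7−9)(7−4)(7−5) = 5·(−2)·3·2 = −60 ≡ 5, so v_4 = 5^{−1} = 8 (mod 13).
  i = 5 (α = 5): (5−2)(5−9)(5−4)(5−7) = 3·(−4)·1·(−2) = 24 ≡ 11, so v_5 = 11^{−1} = 6 (mod 13).
  v = [7, 2, 3, 8, 6].
Step 2: syndromes of r = [7, 4, 5, 7, 10] (all sums mod 13).
  S_0 = Σ v_i r_i = 7·7 + 2·4 + 3·5 + 8·7 + 6·10 = 188 ≡ 6.
  S_1 = Σ v_i α_i r_i = 7·2·7 + 2·9·4 + 3·4·5 + 8·7·7 + 6·5·10 = 922 ≡ 12.
  α_i^2 mod 13 = [4, 3, 3, 10, 12].
  S_2 = Σ v_i α_i^2 r_i = 7·4·7 + 2·3·4 + 3·3·5 + 8·10·7 + 6·12·10 = 1545 ≡ 11.
  S = (6, 12, 11) ≠ 0, so r is not a codeword (an error is present).
Step 3: locate the error. For a single error e at position i, S_ℓ = v_i·e·α_i^ℓ, so α_err = S_1/S_0.
  S_0^{−1} = 6^{−1} = 11 (mod 13), so α_err = 12·11 = 132 ≡ 2 = α_1. Error position i = 1.
  Consistency check: S_2/S_1 = 11·12 = 132 ≡ 2 = α_err ✓ (single-error assumption holds).
Step 4: error magnitude e = S_0/v_1 = S_0·∏_{j≠1}(α_1 − α_j) = 6·2 = 12 ≡ 12 (mod 13).
Step 5: correct position 1: c_1 = r_1 − e = 7 − 12 ≡ 8 (mod 13). Hence c = [8, 4, 5, 7, 10].
  Check: interpolating c through the α_i gives m(x) = 11 + 5·x (degree < 2) with m(α_i) = c_i for every i, so c is indeed a codeword.


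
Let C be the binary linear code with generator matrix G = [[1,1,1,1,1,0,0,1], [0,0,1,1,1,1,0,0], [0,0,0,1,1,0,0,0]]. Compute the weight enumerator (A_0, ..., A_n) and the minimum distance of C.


Weight distribution: A_0 = 1, A_2 = 2, A_4 = 3, A_6 = 2. Minimum distance d = 2.

Enumerate all 2^3 = 8 messages m ∈ F_2^3.
For each, compute codeword c = mG in F_2^8, then tally its weight.
  m = 000 → c = 00000000, weight = 0.
  m = 100 → c = 11111001, weight = 6.
  m = 010 → c = 00111100, weight = 4.
  m = 110 → c = 11000101, weight = 4.
  m = 001 → c = 00011000, weight = 2.
  m = 101 → c = 11100001, weight = 4.
  m = 011 → c = 00100100, weight = 2.
  m = 111 → c = 11011101, weight = 6.
Tally weights:
  weight 0: 1 codewords.
  weight 2: 2 codewords.
  weight 4: 3 codewords.
  weight 6: 2 codewords.
Minimum distance d = smallest w > 0 with A_w > 0 = 2.
Sanity: Σ A_w = 8 = 2^3 = 8 ✓.


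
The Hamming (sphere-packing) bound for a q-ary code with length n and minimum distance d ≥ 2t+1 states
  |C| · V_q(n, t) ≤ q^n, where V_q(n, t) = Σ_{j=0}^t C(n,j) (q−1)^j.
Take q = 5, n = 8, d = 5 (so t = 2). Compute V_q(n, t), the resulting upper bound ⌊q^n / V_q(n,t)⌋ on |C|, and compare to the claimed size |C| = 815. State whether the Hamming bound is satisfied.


V_q(n, t) = 481, q^n = 390625, Hamming bound = 812, |C| = 815 > bound (violated).

Step 1: Compute V_q(n, t) = Σ_{j=0}^2 C(n, j) (q−1)^j.
  j = 0: C(8,0)·(4)^0 = 1·1 = 1.
  j = 1: C(8,1)·(4)^1 = 8·4 = 32.
  j = 2: C(8,2)·(4)^2 = 28·16 = 448.
  V_q(n, t) = 1 + 32 + 448 = 481.
Step 2: q^n = 5^8 = 390625.
Step 3: Hamming bound ⌊q^n / V_q(n,t)⌋ = ⌊390625/481⌋ = 812.
Step 4: Compare |C| = 815 to 812: violated.
The claimed |C| lies above the Hamming bound, so no 5-ary code of length 8 with d ≥ 5 can have 815 codewords.


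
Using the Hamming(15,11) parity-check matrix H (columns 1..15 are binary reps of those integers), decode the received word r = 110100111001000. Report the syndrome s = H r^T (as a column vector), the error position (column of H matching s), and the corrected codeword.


s = (1, 1, 0, 1)^T, error position = 13, corrected codeword c = 110100111001100

Compute s = H r^T mod 2 one row at a time:
  s_1 = 1 + 1 + 0 + 0 + 1 + 0 + 0 + 0 = 3 ≡ 1 (mod 2).
  s_2 = 1 + 0 + 0 + 1 + 1 + 0 + 0 + 0 = 3 ≡ 1 (mod 2).
  s_3 = 1 + 0 + 0 + 1 + 0 + 0 + 0 + 0 = 2 ≡ 0 (mod 2).
  s_4 = 1 + 0 + 0 + 1 + 1 + 0 + 0 + 0 = 3 ≡ 1 (mod 2).
s = (1, 1, 0, 1)^T — this equals column 13 of H (binary 1101), so error is at position 13.
Correct: flip bit 13 of r = 110100111001000 to get c = 110100111001100.


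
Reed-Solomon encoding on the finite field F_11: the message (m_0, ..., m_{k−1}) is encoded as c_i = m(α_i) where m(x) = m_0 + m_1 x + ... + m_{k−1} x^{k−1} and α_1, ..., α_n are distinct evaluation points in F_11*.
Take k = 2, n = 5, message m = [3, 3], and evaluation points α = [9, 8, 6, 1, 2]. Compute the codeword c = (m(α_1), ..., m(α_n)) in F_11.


c = [8, 5, 10, 6, 9]

Message polynomial: m(x) = 3 + 3·x (mod 11).
For each evaluation point α_i, compute m(α_i) mod 11:
  α_1 = 9: Horner steps 3 → 8, so m(9) = 8.
  α_2 = 8: Horner steps 3 → 5, so m(8) = 5.
  α_3 = 6: Horner steps 3 → 10, so m(6) = 10.
  α_4 = 1: Horner steps 3 → 6, so m(1) = 6.
  α_5 = 2: Horner steps 3 → 9, so m(2) = 9.
Codeword c = [8, 5, 10, 6, 9] ∈ F_11^5.


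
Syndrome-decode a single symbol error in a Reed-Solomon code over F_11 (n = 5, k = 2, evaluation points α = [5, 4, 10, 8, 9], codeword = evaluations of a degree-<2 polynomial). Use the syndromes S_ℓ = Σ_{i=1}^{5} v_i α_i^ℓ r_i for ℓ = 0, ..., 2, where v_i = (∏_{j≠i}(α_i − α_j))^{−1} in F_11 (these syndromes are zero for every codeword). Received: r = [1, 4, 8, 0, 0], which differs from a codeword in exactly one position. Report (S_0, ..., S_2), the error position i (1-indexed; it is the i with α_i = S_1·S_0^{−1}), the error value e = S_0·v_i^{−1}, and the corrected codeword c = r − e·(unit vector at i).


S = (4, 10, 3), error at position 4, error magnitude e = 8, c = [1, 4, 8, 3, 0].

Step 1: column multipliers v_i = (∏_{j≠i}(α_i − α_j))^{−1} mod 11.
  i = 1 (α = 5): (5−4)(5−10)(5−8)(5−9) = 1·(−5)·(−3)·(−4) = −60 ≡ 6, so v_1 = 6^{−1} = 2 (mod 11).
  i = 2 (α = 4): (4−5)(4−10)(4−8)(4−9) = (−1)·(−6)·(−4)·(−5) = 120 ≡ 10, so v_2 = 10^{−1} = 10 (mod 11).
  i = 3 (α = 10): (10−5)(10−4)(10−8)(10−9) = 5·6·2·1 = 60 ≡ 5, so v_3 = 5^{−1} = 9 (mod 11).
  i = 4 (α = 8): (8−5)(8−4)(8−10)(8−9) = 3·4·(−2)·(−1) = 24 ≡ 2, so v_4 = 2^{−1} = 6 (mod 11).
  i = 5 (α = 9): (9−5)(9−4)(9−10)(9−8) = 4·5·(−1)·1 = −20 ≡ 2, so v_5 = 2^{−1} = 6 (mod 11).
  v = [2, 10, 9, 6, 6].
Step 2: syndromes of r = [1, 4, 8, 0, 0] (all sums mod 11).
  S_0 = Σ v_i r_i = 2·1 + 10·4 + 9·8 + 6·0 + 6·0 = 114 ≡ 4.
  S_1 = Σ v_i α_i r_i = 2·5·1 + 10·4·4 + 9·10·8 + 6·8·0 + 6·9·0 = 890 ≡ 10.
  α_i^2 mod 11 = [3, 5, 1, 9, 4].
  S_2 = Σ v_i α_i^2 r_i = 2·3·1 + 10·5·4 + 9·1·8 + 6·9·0 + 6·4·0 = 278 ≡ 3.
  S = (4, 10, 3) ≠ 0, so r is not a codeword (an error is present).
Step 3: locate the error. For a single error e at position i, S_ℓ = v_i·e·α_i^ℓ, so α_err = S_1/S_0.
  S_0^{−1} = 4^{−1} = 3 (mod 11), so α_err = 10·3 = 30 ≡ 8 = α_4. Error position i = 4.
  Consistency check: S_2/S_1 = 3·10 = 30 ≡ 8 = α_err ✓ (single-error assumption holds).
Step 4: error magnitude e = S_0/v_4 = S_0·∏_{j≠4}(α_4 − α_j) = 4·2 = 8 ≡ 8 (mod 11).
Step 5: correct position 4: c_4 = r_4 − e = 0 − 8 ≡ 3 (mod 11). Hence c = [1, 4, 8, 3, 0].
  Check: interpolating c through the α_i gives m(x) = 5 + 8·x (degree < 2) with m(α_i) = c_i for every i, so c is indeed a codeword.


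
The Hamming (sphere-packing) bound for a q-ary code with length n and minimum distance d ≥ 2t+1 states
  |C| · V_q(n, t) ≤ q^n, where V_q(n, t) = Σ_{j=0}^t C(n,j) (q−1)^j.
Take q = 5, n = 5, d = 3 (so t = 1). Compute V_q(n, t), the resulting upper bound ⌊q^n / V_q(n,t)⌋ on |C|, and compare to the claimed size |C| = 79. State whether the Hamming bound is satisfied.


V_q(n, t) = 21, q^n = 3125, Hamming bound = 148, |C| = 79 ≤ bound (satisfied).

Step 1: Compute V_q(n, t) = Σ_{j=0}^1 C(n, j) (q−1)^j.
  j = 0: C(5,0)·(4)^0 = 1·1 = 1.
  j = 1: C(5,1)·(4)^1 = 5·4 = 20.
  V_q(n, t) = 1 + 20 = 21.
Step 2: q^n = 5^5 = 3125.
Step 3: Hamming bound ⌊q^n / V_q(n,t)⌋ = ⌊3125/21⌋ = 148.
Step 4: Compare |C| = 79 to 148: satisfied.
The claimed |C| lies below the Hamming bound.


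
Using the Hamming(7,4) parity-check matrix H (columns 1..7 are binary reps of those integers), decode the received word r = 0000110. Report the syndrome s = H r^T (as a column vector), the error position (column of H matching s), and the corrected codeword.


s = (0, 1, 1)^T, error position = 3, corrected codeword c = 0010110

Compute s = H r^T mod 2 one row at a time:
  s_1 = 0 + 1 + 1 + 0 = 2 ≡ 0 (mod 2).
  s_2 = 0 + 0 + 1 + 0 = 1 ≡ 1 (mod 2).
  s_3 = 0 + 0 + 1 + 0 = 1 ≡ 1 (mod 2).
s = (0, 1, 1)^T — this equals column 3 of H (binary 011), so error is at position 3.
Correct: flip bit 3 of r = 0000110 to get c = 0010110.


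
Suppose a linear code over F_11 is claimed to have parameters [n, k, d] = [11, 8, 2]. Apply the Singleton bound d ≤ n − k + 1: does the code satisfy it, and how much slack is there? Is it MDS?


Singleton RHS = n − k + 1 = 4, slack = 2, bound satisfied, not MDS.

Singleton bound: d ≤ n − k + 1.
Here n = 11, k = 8, so n − k + 1 = 4.
Given d = 2, check d ≤ 4: YES.
Slack = (n − k + 1) − d = 2.
The code is NOT MDS (slack = 2 > 0).
Description: the claimed parameters are [11, 8, 2]_11; such a code would be non-MDS.


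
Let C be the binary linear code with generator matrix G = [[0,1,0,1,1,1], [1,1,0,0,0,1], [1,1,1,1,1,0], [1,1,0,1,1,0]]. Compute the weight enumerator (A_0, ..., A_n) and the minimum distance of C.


Weight distribution: A_0 = 1, A_1 = 2, A_2 = 2, A_3 = 4, A_4 = 5, A_5 = 2. Minimum distance d = 1.

Enumerate all 2^4 = 16 messages m ∈ F_2^4.
For each, compute codeword c = mG in F_2^6, then tally its weight.
  m = 0000 → c = 000000, weight = 0.
  m = 1000 → c = 010111, weight = 4.
  m = 0100 → c = 110001, weight = 3.
  m = 1100 → c = 100110, weight = 3.
  m = 0010 → c = 111110, weight = 5.
  m = 1010 → c = 101001, weight = 3.
  m = 0110 → c = 001111, weight = 4.
  m = 1110 → c = 011000, weight = 2.
  m = 0001 → c = 110110, weight = 4.
  m = 1001 → c = 100001, weight = 2.
  m = 0101 → c = 000111, weight = 3.
  m = 1101 → c = 010000, weight = 1.
  m = 0011 → c = 001000, weight = 1.
  m = 1011 → c = 011111, weight = 5.
  m = 0111 → c = 111001, weight = 4.
  m = 1111 → c = 101110, weight = 4.
Tally weights:
  weight 0: 1 codewords.
  weight 1: 2 codewords.
  weight 2: 2 codewords.
  weight 3: 4 codewords.
  weight 4: 5 codewords.
  weight 5: 2 codewords.
Minimum distance d = smallest w > 0 with A_w > 0 = 1.
Sanity: Σ A_w = 16 = 2^4 = 16 ✓.


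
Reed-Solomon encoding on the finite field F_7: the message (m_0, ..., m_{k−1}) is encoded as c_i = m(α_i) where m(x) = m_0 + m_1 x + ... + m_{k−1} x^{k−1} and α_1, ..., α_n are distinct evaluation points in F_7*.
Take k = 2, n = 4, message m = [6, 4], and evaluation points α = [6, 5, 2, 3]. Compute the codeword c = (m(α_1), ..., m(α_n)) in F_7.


c = [2, 5, 0, 4]

Message polynomial: m(x) = 6 + 4·x (mod 7).
For each evaluation point α_i, compute m(α_i) mod 7:
  α_1 = 6: Horner steps 4 → 2, so m(6) = 2.
  α_2 = 5: Horner steps 4 → 5, so m(5) = 5.
  α_3 = 2: Horner steps 4 → 0, so m(2) = 0.
  α_4 = 3: Horner steps 4 → 4, so m(3) = 4.
Codeword c = [2, 5, 0, 4] ∈ F_7^4.


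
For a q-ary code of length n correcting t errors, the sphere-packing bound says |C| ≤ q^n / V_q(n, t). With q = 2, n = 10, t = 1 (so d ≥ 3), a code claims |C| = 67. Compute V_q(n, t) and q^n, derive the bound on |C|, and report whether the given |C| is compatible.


V_q(n, t) = 11, q^n = 1024, Hamming bound = 93, |C| = 67 ≤ bound (satisfied).

Step 1: Compute V_q(n, t) = Σ_{j=0}^1 C(n, j) (q−1)^j.
  j = 0: C(10,0)·(1)^0 = 1·1 = 1.
  j = 1: C(10,1)·(1)^1 = 10·1 = 10.
  V_q(n, t) = 1 + 10 = 11.
Step 2: q^n = 2^10 = 1024.
Step 3: Hamming bound ⌊q^n / V_q(n,t)⌋ = ⌊1024/11⌋ = 93.
Step 4: Compare |C| = 67 to 93: satisfied.
The claimed |C| lies below the Hamming bound.


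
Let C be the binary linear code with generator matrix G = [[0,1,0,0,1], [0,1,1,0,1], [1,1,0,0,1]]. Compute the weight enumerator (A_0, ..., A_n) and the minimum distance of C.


Weight distribution: A_0 = 1, A_1 = 2, A_2 = 2, A_3 = 2, A_4 = 1. Minimum distance d = 1.

Enumerate all 2^3 = 8 messages m ∈ F_2^3.
For each, compute codeword c = mG in F_2^5, then tally its weight.
  m = 000 → c = 00000, weight = 0.
  m = 100 → c = 01001, weight = 2.
  m = 010 → c = 01101, weight = 3.
  m = 110 → c = 00100, weight = 1.
  m = 001 → c = 11001, weight = 3.
  m = 101 → c = 10000, weight = 1.
  m = 011 → c = 10100, weight = 2.
  m = 111 → c = 11101, weight = 4.
Tally weights:
  weight 0: 1 codewords.
  weight 1: 2 codewords.
  weight 2: 2 codewords.
  weight 3: 2 codewords.
  weight 4: 1 codewords.
Minimum distance d = smallest w > 0 with A_w > 0 = 1.
Sanity: Σ A_w = 8 = 2^3 = 8 ✓.


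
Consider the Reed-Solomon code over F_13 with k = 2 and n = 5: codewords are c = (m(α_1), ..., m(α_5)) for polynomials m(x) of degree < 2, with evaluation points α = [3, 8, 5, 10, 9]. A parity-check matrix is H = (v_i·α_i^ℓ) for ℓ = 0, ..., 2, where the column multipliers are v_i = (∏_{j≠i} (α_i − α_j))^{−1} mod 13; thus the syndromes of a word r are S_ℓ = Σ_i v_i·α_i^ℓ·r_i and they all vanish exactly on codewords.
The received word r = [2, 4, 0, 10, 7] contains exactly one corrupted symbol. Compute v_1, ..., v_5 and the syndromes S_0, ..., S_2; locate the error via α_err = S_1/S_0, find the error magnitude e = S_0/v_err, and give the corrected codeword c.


S = (7, 9, 6), error at position 3, error magnitude e = 5, c = [2, 4, 8, 10, 7].

Step 1: column multipliers v_i = (∏_{j≠i}(α_i − α_j))^{−1} mod 13.
  i = 1 (α = 3): (3−8)(3−5)(3−10)(3−9) = (−5)·(−2)·(−7)·(−6) = 420 ≡ 4, so v_1 = 4^{−1} = 10 (mod 13).
  i = 2 (α = 8): (8−3)(8−5)(8−10)(8−9) = 5·3·(−2)·(−1) = 30 ≡ 4, so v_2 = 4^{−1} = 10 (mod 13).
  i = 3 (α = 5): (5−3)(5−8)(5−10)(5−9) = 2·(−3)·(−5)·(−4) = −120 ≡ 10, so v_3 = 10^{−1} = 4 (mod 13).
  i = 4 (α = 10): (10−3)(10−8)(10−5)(10−9) = 7·2·5·1 = 70 ≡ 5, so v_4 = 5^{−1} = 8 (mod 13).
  i = 5 (α = 9): (9−3)(9−8)(9−5)(9−10) = 6·1·4·(−1) = −24 ≡ 2, so v_5 = 2^{−1} = 7 (mod 13).
  v = [10, 10, 4, 8, 7].
Step 2: syndromes of r = [2, 4, 0, 10, 7] (all sums mod 13).
  S_0 = Σ v_i r_i = 10·2 + 10·4 + 4·0 + 8·10 + 7·7 = 189 ≡ 7.
  S_1 = Σ v_i α_i r_i = 10·3·2 + 10·8·4 + 4·5·0 + 8·10·10 + 7·9·7 = 1621 ≡ 9.
  α_i^2 mod 13 = [9, 12, 12, 9, 3].
  S_2 = Σ v_i α_i^2 r_i = 10·9·2 + 10·12·4 + 4·12·0 + 8·9·10 + 7·3·7 = 1527 ≡ 6.
  S = (7, 9, 6) ≠ 0, so r is not a codeword (an error is present).
Step 3: locate the error. For a single error e at position i, S_ℓ = v_i·e·α_i^ℓ, so α_err = S_1/S_0.
  S_0^{−1} = 7^{−1} = 2 (mod 13), so α_err = 9·2 = 18 ≡ 5 = α_3. Error position i = 3.
  Consistency check: S_2/S_1 = 6·3 = 18 ≡ 5 = α_err ✓ (single-error assumption holds).
Step 4: error magnitude e = S_0/v_3 = S_0·∏_{j≠3}(α_3 − α_j) = 7·10 = 70 ≡ 5 (mod 13).
Step 5: correct position 3: c_3 = r_3 − e = 0 − 5 ≡ 8 (mod 13). Hence c = [2, 4, 8, 10, 7].
  Check: interpolating c through the α_i gives m(x) = 6 + 3·x (degree < 2) with m(α_i) = c_i for every i, so c is indeed a codeword.


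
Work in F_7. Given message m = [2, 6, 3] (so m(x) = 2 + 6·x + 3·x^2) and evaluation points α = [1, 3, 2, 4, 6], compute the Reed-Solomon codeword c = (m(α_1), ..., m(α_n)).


c = [4, 5, 5, 4, 6]

Message polynomial: m(x) = 2 + 6·x + 3·x^2 (mod 7).
For each evaluation point α_i, compute m(α_i) mod 7:
  α_1 = 1: Horner steps 3 → 2 → 4, so m(1) = 4.
  α_2 = 3: Horner steps 3 → 1 → 5, so m(3) = 5.
  α_3 = 2: Horner steps 3 → 5 → 5, so m(2) = 5.
  α_4 = 4: Horner steps 3 → 4 → 4, so m(4) = 4.
  α_5 = 6: Horner steps 3 → 3 → 6, so m(6) = 6.
Codeword c = [4, 5, 5, 4, 6] ∈ F_7^5.


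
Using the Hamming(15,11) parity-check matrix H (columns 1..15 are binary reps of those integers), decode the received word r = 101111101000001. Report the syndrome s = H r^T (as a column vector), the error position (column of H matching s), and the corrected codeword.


s = (0, 1, 0, 0)^T, error position = 4, corrected codeword c = 101011101000001

Compute s = H r^T mod 2 one row at a time:
  s_1 = 0 + 1 + 0 + 0 + 0 + 0 + 0 + 1 = 2 ≡ 0 (mod 2).
  s_2 = 1 + 1 + 1 + 1 + 0 + 0 + 0 + 1 = 5 ≡ 1 (mod 2).
  s_3 = 0 + 1 + 1 + 1 + 0 + 0 + 0 + 1 = 4 ≡ 0 (mod 2).
  s_4 = 1 + 1 + 1 + 1 + 1 + 0 + 0 + 1 = 6 ≡ 0 (mod 2).
s = (0, 1, 0, 0)^T — this equals column 4 of H (binary 0100), so error is at position 4.
Correct: flip bit 4 of r = 101111101000001 to get c = 101011101000001.


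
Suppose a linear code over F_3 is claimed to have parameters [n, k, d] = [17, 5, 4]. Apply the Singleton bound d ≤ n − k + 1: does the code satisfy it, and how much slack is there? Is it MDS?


Singleton RHS = n − k + 1 = 13, slack = 9, bound satisfied, not MDS.

Singleton bound: d ≤ n − k + 1.
Here n = 17, k = 5, so n − k + 1 = 13.
Given d = 4, check d ≤ 13: YES.
Slack = (n − k + 1) − d = 9.
The code is NOT MDS (slack = 9 > 0).
Description: the claimed parameters are [17, 5, 4]_3; such a code would be non-MDS.


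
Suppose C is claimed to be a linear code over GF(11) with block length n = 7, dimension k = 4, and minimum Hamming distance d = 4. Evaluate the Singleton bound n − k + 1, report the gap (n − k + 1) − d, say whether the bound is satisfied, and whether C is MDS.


Singleton RHS = n − k + 1 = 4, slack = 0, bound satisfied, MDS.

Singleton bound: d ≤ n − k + 1.
Here n = 7, k = 4, so n − k + 1 = 4.
Given d = 4, check d ≤ 4: YES.
Slack = (n − k + 1) − d = 0.
The code is MDS (slack = 0).
Description: the claimed parameters are [7, 4, 4]_11; such a code would be MDS (meets Singleton bound).


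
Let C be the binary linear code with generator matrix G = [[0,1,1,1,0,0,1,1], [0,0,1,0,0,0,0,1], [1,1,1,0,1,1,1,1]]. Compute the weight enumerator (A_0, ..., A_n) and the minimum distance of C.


Weight distribution: A_0 = 1, A_2 = 1, A_3 = 1, A_4 = 1, A_5 = 2, A_6 = 1, A_7 = 1. Minimum distance d = 2.

Enumerate all 2^3 = 8 messages m ∈ F_2^3.
For each, compute codeword c = mG in F_2^8, then tally its weight.
  m = 000 → c = 00000000, weight = 0.
  m = 100 → c = 01110011, weight = 5.
  m = 010 → c = 00100001, weight = 2.
  m = 110 → c = 01010010, weight = 3.
  m = 001 → c = 11101111, weight = 7.
  m = 101 → c = 10011100, weight = 4.
  m = 011 → c = 11001110, weight = 5.
  m = 111 → c = 10111101, weight = 6.
Tally weights:
  weight 0: 1 codewords.
  weight 2: 1 codewords.
  weight 3: 1 codewords.
  weight 4: 1 codewords.
  weight 5: 2 codewords.
  weight 6: 1 codewords.
  weight 7: 1 codewords.
Minimum distance d = smallest w > 0 with A_w > 0 = 2.
Sanity: Σ A_w = 8 = 2^3 = 8 ✓.


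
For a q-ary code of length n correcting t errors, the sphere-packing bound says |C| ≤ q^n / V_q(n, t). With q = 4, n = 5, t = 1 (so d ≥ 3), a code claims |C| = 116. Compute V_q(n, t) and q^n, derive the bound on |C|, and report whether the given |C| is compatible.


V_q(n, t) = 16, q^n = 1024, Hamming bound = 64, |C| = 116 > bound (violated).

Step 1: Compute V_q(n, t) = Σ_{j=0}^1 C(n, j) (q−1)^j.
  j = 0: C(5,0)·(3)^0 = 1·1 = 1.
  j = 1: C(5,1)·(3)^1 = 5·3 = 15.
  V_q(n, t) = 1 + 15 = 16.
Step 2: q^n = 4^5 = 1024.
Step 3: Hamming bound ⌊q^n / V_q(n,t)⌋ = ⌊1024/16⌋ = 64.
Step 4: Compare |C| = 116 to 64: violated.
The claimed |C| lies above the Hamming bound, so no 4-ary code of length 5 with d ≥ 3 can have 116 codewords.


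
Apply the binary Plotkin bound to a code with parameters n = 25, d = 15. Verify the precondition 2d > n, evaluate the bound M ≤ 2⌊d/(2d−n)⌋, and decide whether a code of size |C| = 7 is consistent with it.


Plotkin bound M ≤ 6; given |C| = 7 > bound (violated).

Check applicability: 2d = 30, n = 25.
2d − n = 5 > 0, so Plotkin applies.
Compute d/(2d−n) = 15/5 ≈ 3.0000.
⌊d/(2d−n)⌋ = 3.
Plotkin bound: M ≤ 2·3 = 6.
Given |C| = 7, check: VIOLATED.
This |C| is above the Plotkin bound, so no binary code with n = 25, d = 15 and 7 codewords exists.


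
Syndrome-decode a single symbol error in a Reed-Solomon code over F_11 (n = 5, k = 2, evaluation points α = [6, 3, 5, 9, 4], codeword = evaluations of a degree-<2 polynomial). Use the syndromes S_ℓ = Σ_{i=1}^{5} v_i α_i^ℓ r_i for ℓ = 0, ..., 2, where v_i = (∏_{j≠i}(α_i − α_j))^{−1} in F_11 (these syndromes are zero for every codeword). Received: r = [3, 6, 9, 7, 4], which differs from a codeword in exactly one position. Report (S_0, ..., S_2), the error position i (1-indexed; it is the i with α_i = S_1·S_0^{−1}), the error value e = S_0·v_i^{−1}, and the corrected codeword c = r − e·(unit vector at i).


S = (6, 7, 10), error at position 2, error magnitude e = 7, c = [3, 10, 9, 7, 4].

Step 1: column multipliers v_i = (∏_{j≠i}(α_i − α_j))^{−1} mod 11.
  i = 1 (α = 6): (6−3)(6−5)(6−9)(6−4) = 3·1·(−3)·2 = −18 ≡ 4, so v_1 = 4^{−1} = 3 (mod 11).
  i = 2 (α = 3): (3−6)(3−5)(3−9)(3−4) = (−3)·(−2)·(−6)·(−1) = 36 ≡ 3, so v_2 = 3^{−1} = 4 (mod 11).
  i = 3 (α = 5): (5−6)(5−3)(5−9)(5−4) = (−1)·2·(−4)·1 = 8 ≡ 8, so v_3 = 8^{−1} = 7 (mod 11).
  i = 4 (α = 9): (9−6)(9−3)(9−5)(9−4) = 3·6·4·5 = 360 ≡ 8, so v_4 = 8^{−1} = 7 (mod 11).
  i = 5 (α = 4): (4−6)(4−3)(4−5)(4−9) = (−2)·1·(−1)·(−5) = −10 ≡ 1, so v_5 = 1^{−1} = 1 (mod 11).
  v = [3, 4, 7, 7, 1].
Step 2: syndromes of r = [3, 6, 9, 7, 4] (all sums mod 11).
  S_0 = Σ v_i r_i = 3·3 + 4·6 + 7·9 + 7·7 + 1·4 = 149 ≡ 6.
  S_1 = Σ v_i α_i r_i = 3·6·3 + 4·3·6 + 7·5·9 + 7·9·7 + 1·4·4 = 898 ≡ 7.
  α_i^2 mod 11 = [3, 9, 3, 4, 5].
  S_2 = Σ v_i α_i^2 r_i = 3·3·3 + 4·9·6 + 7·3·9 + 7·4·7 + 1·5·4 = 648 ≡ 10.
  S = (6, 7, 10) ≠ 0, so r is not a codeword (an error is present).
Step 3: locate the error. For a single error e at position i, S_ℓ = v_i·e·α_i^ℓ, so α_err = S_1/S_0.
  S_0^{−1} = 6^{−1} = 2 (mod 11), so α_err = 7·2 = 14 ≡ 3 = α_2. Error position i = 2.
  Consistency check: S_2/S_1 = 10·8 = 80 ≡ 3 = α_err ✓ (single-error assumption holds).
Step 4: error magnitude e = S_0/v_2 = S_0·∏_{j≠2}(α_2 − α_j) = 6·3 = 18 ≡ 7 (mod 11).
Step 5: correct position 2: c_2 = r_2 − e = 6 − 7 ≡ 10 (mod 11). Hence c = [3, 10, 9, 7, 4].
  Check: interpolating c through the α_i gives m(x) = 6 + 5·x (degree < 2) with m(α_i) = c_i for every i, so c is indeed a codeword.


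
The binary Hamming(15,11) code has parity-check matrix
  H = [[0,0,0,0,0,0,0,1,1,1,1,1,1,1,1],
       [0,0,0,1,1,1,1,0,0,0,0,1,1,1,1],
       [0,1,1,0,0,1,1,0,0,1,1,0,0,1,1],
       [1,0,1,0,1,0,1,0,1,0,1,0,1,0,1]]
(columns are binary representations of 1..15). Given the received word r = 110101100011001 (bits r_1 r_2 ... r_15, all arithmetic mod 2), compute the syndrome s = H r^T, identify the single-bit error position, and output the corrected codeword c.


s = (1, 1, 1, 0)^T, error position = 14, corrected codeword c = 110101100011011

Compute s = H r^T mod 2 one row at a time:
  s_1 = 0 + 0 + 0 + 1 + 1 + 0 + 0 + 1 = 3 ≡ 1 (mod 2).
  s_2 = 1 + 0 + 1 + 1 + 1 + 0 + 0 + 1 = 5 ≡ 1 (mod 2).
  s_3 = 1 + 0 + 1 + 1 + 0 + 1 + 0 + 1 = 5 ≡ 1 (mod 2).
  s_4 = 1 + 0 + 0 + 1 + 0 + 1 + 0 + 1 = 4 ≡ 0 (mod 2).
s = (1, 1, 1, 0)^T — this equals column 14 of H (binary 1110), so error is at position 14.
Correct: flip bit 14 of r = 110101100011001 to get c = 110101100011011.


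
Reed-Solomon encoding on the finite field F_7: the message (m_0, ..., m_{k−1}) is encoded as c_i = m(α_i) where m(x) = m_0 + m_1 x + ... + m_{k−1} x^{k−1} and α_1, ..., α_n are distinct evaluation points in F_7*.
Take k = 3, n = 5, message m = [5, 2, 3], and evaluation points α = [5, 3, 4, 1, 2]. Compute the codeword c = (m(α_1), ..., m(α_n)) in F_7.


c = [6, 3, 5, 3, 0]

Message polynomial: m(x) = 5 + 2·x + 3·x^2 (mod 7).
For each evaluation point α_i, compute m(α_i) mod 7:
  α_1 = 5: Horner steps 3 → 3 → 6, so m(5) = 6.
  α_2 = 3: Horner steps 3 → 4 → 3, so m(3) = 3.
  α_3 = 4: Horner steps 3 → 0 → 5, so m(4) = 5.
  α_4 = 1: Horner steps 3 → 5 → 3, so m(1) = 3.
  α_5 = 2: Horner steps 3 → 1 → 0, so m(2) = 0.
Codeword c = [6, 3, 5, 3, 0] ∈ F_7^5.


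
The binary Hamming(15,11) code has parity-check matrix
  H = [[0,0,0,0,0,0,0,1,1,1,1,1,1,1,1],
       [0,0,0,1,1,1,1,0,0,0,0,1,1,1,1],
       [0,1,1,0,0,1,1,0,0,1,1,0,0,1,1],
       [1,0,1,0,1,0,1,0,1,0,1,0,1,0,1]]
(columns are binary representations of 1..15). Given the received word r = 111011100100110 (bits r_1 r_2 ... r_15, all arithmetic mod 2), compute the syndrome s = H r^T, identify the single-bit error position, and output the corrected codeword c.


s = (1, 1, 0, 1)^T, error position = 13, corrected codeword c = 111011100100010

Compute s = H r^T mod 2 one row at a time:
  s_1 = 0 + 0 + 1 + 0 + 0 + 1 + 1 + 0 = 3 ≡ 1 (mod 2).
  s_2 = 0 + 1 + 1 + 1 + 0 + 1 + 1 + 0 = 5 ≡ 1 (mod 2).
  s_3 = 1 + 1 + 1 + 1 + 1 + 0 + 1 + 0 = 6 ≡ 0 (mod 2).
  s_4 = 1 + 1 + 1 + 1 + 0 + 0 + 1 + 0 = 5 ≡ 1 (mod 2).
s = (1, 1, 0, 1)^T — this equals column 13 of H (binary 1101), so error is at position 13.
Correct: flip bit 13 of r = 111011100100110 to get c = 111011100100010.


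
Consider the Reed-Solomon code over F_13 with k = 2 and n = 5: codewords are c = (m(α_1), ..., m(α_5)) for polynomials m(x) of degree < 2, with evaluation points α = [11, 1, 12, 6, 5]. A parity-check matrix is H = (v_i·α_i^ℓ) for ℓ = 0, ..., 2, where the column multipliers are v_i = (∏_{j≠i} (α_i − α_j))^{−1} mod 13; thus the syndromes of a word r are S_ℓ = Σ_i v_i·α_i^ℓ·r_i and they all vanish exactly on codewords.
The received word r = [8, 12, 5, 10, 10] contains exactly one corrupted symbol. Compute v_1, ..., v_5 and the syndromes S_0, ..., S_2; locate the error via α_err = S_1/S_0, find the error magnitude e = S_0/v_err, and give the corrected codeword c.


S = (10, 11, 3), error at position 5, error magnitude e = 10, c = [8, 12, 5, 10, 0].

Step 1: column multipliers v_i = (∏_{j≠i}(α_i − α_j))^{−1} mod 13.
  i = 1 (α = 11): (11−1)(11−12)(11−6)(11−5) = 10·(−1)·5·6 = −300 ≡ 12, so v_1 = 12^{−1} = 12 (mod 13).
  i = 2 (α = 1): (1−11)(1−12)(1−6)(1−5) = (−10)·(−11)·(−5)·(−4) = 2200 ≡ 3, so v_2 = 3^{−1} = 9 (mod 13).
  i = 3 (α = 12): (12−11)(12−1)(12−6)(12−5) = 1·11·6·7 = 462 ≡ 7, so v_3 = 7^{−1} = 2 (mod 13).
  i = 4 (α = 6): (6−11)(6−1)(6−12)(6−5) = (−5)·5·(−6)·1 = 150 ≡ 7, so v_4 = 7^{−1} = 2 (mod 13).
  i = 5 (α = 5): (5−11)(5−1)(5−12)(5−6) = (−6)·4·(−7)·(−1) = −168 ≡ 1, so v_5 = 1^{−1} = 1 (mod 13).
  v = [12, 9, 2, 2, 1].
Step 2: syndromes of r = [8, 12, 5, 10, 10] (all sums mod 13).
  S_0 = Σ v_i r_i = 12·8 + 9·12 + 2·5 + 2·10 + 1·10 = 244 ≡ 10.
  S_1 = Σ v_i α_i r_i = 12·11·8 + 9·1·12 + 2·12·5 + 2·6·10 + 1·5·10 = 1454 ≡ 11.
  α_i^2 mod 13 = [4, 1, 1, 10, 12].
  S_2 = Σ v_i α_i^2 r_i = 12·4·8 + 9·1·12 + 2·1·5 + 2·10·10 + 1·12·10 = 822 ≡ 3.
  S = (10, 11, 3) ≠ 0, so r is not a codeword (an error is present).
Step 3: locate the error. For a single error e at position i, S_ℓ = v_i·e·α_i^ℓ, so α_err = S_1/S_0.
  S_0^{−1} = 10^{−1} = 4 (mod 13), so α_err = 11·4 = 44 ≡ 5 = α_5. Error position i = 5.
  Consistency check: S_2/S_1 = 3·6 = 18 ≡ 5 = α_err ✓ (single-error assumption holds).
Step 4: error magnitude e = S_0/v_5 = S_0·∏_{j≠5}(α_5 − α_j) = 10·1 = 10 ≡ 10 (mod 13).
Step 5: correct position 5: c_5 = r_5 − e = 10 − 10 ≡ 0 (mod 13). Hence c = [8, 12, 5, 10, 0].
  Check: interpolating c through the α_i gives m(x) = 2 + 10·x (degree < 2) with m(α_i) = c_i for every i, so c is indeed a codeword.
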